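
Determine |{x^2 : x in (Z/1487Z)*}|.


For prime p, the number of non-zero quadratic residues is (p-1)/2.
= (1487-1)/2
= 743

743


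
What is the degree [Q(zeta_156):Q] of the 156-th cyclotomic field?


The degree equals Euler's totient phi(156).
156 = 2^2 * 3 * 13
phi(156) = 48

48


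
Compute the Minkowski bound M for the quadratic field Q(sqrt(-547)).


d = -547, d mod 4 = 1, so disc(K) = d = -547; |disc(K)| = 547
Imaginary quadratic field, so n = 2, s = r2 = 1, r1 = 0
M = (n!/n^n) * (4/pi)^s * sqrt(|disc(K)|) = (2!/2^2) * (4/pi)^1 * sqrt(547)
= 0.5 * 1.273240 * 23.388031
= 14.8893

14.8893


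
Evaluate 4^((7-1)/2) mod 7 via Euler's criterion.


p = 7 is prime and the exponent is (p-1)/2 = 3, so by Euler's criterion 4^3 = (4/7) = +1 or -1 mod 7.
Compute by square-and-multiply:
  3 = 2 + 1 (binary 11)
  Repeated squaring mod 7: 4^1 = 4, 4^2 = 2
  4^3 = 4^2 * 4^1 = 2 * 4 mod 7
    2 * 4 = 8 = 1 mod 7
  4^3 = 1 mod 7
Result 1: 4 is a quadratic residue mod 7.
4^3 mod 7 = 1

1


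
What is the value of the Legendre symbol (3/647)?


p = 647 is prime, so compute (3/647) with the reciprocity algorithm (Jacobi-symbol steps: pull out 2s via (2/n), flip via reciprocity, reduce):
  reciprocity: (3/647) -> -(647/3)
  reduce: (2/3)
  pull out 2: (2/3) = -1  (since 3 mod 8 = 3)
  (1/3) = 1
Product of signs = 1
(3/647) = 1

1


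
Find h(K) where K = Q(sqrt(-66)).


K = Q(sqrt(-66)). d mod 4 = 2, so D = disc(K) = 4d = -264
h(K) equals the number of primitive reduced positive-definite forms (a, b, c) = a*x^2 + b*x*y + c*y^2 with b^2 - 4ac = D,
where reduced means |b| <= a <= c, with b >= 0 whenever |b| = a or a = c, and primitive means gcd(a, b, c) = 1.
Reduced forces 3a^2 <= |D| = 264, so 1 <= a <= 9; b must have the parity of D, and c = (b^2 - D)/(4a) must be an integer >= a.
Enumerate a = 1..9, b in [-a, a]:
  a=1: (1, 0, 66)  [1]
  a=2: (2, 0, 33)  [1]
  a=3: (3, 0, 22)  [1]
  a=4: none
  a=5: (5, -4, 14), (5, 4, 14)  [2]
  a=6: (6, 0, 11)  [1]
  a=7: (7, -4, 10), (7, 4, 10)  [2]
  a=8..9: none
Total reduced forms: 1 + 1 + 1 + 2 + 1 + 2 = 8
h = 8

8


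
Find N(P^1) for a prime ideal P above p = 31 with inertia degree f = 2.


N(P^a) = p^(a*f)
= 31^(1*2)
= 31^2
= 961

961


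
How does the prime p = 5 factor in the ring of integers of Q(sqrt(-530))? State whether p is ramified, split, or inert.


K = Q(sqrt(-530)). Since d mod 4 = 2, disc(K) = -2120.
Check p | disc: -2120 mod 5 = 0.
p divides disc, so p ramifies: (p) = P^2 with e=2, f=1, g=1.
Therefore p is ramified.

ramified


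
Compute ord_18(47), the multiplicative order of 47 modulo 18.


We want ord_18(47), the smallest k >= 1 with 47^k = 1 mod 18.
n = 18 = 2 * 3^2, phi(18) = 6; the order divides phi(n).
Divisors of 6: 1, 2, 3, 6
Repeated squaring mod 18: 47^1 = 11, 47^2 = 13, 47^4 = 7
Test divisors in increasing order:
  k=1: 47^1 = 11 mod 18
  k=2: 47^2 = 13 mod 18
  k=3: 47^3 = 13 * 11 = 17 mod 18
  k=6: 47^6 = 7 * 13 = 1 mod 18  <- first divisor giving 1
Order = 6

6


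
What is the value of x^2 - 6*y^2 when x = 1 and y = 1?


x^2 - d*y^2
= 1^2 - 6*1^2
= 1 - 6
= -5

-5


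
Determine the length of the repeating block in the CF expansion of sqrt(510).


Run the CF algorithm for sqrt(510).
a_0 = floor(sqrt(510)) = 22; set m_0=0, q_0=1.
Recurrence: m' = q*a - m,  q' = (d - m'^2)/q,  a' = floor((a_0 + m')/q').
  step 1: m=22, q=26, a=1
  step 2: m=4, q=19, a=1
  step 3: m=15, q=15, a=2
  step 4: m=15, q=19, a=1
  step 5: m=4, q=26, a=1
  step 6: m=22, q=1, a=44
a_6 = 2*a_0 = 44, so the period closes here.
sqrt(510) = [22; 1, 1, 2, 1, 1, 44]
Period length = 6

6


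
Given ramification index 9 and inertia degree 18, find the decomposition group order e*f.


|D_P| = e * f
= 9 * 18
= 162

162


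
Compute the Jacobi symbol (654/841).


Compute (654/841) via quadratic reciprocity:
  pull out 2: (2/841) = +1  (since 841 mod 8 = 1)
  reciprocity: (327/841) -> +(841/327)
  reduce: (187/327)
  reciprocity: (187/327) -> -(327/187)
  reduce: (140/187)
  pull out 2: (2/187) = -1  (since 187 mod 8 = 3)
  pull out 2: (2/187) = -1  (since 187 mod 8 = 3)
  reciprocity: (35/187) -> -(187/35)
  reduce: (12/35)
  pull out 2: (2/35) = -1  (since 35 mod 8 = 3)
  pull out 2: (2/35) = -1  (since 35 mod 8 = 3)
  reciprocity: (3/35) -> -(35/3)
  reduce: (2/3)
  pull out 2: (2/3) = -1  (since 3 mod 8 = 3)
  (1/3) = 1
Product of signs = 1

1


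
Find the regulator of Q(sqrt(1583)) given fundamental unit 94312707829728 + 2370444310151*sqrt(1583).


epsilon = 94312707829728 + 2370444310151*sqrt(1583)
= 1.8863e+14
R = ln(1.8863e+14)
= 32.8708

32.8708


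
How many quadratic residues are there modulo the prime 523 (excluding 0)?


For prime p, the number of non-zero quadratic residues is (p-1)/2.
= (523-1)/2
= 261

261


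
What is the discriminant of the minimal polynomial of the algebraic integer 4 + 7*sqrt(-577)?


The element 4 + 7*sqrt(-577) has minimal polynomial:
x^2 - 8*x + 28289
Discriminant = (-8)^2 - 4*(28289)
= 64 - 113156
= -113092

-113092


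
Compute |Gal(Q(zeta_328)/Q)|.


|Gal(Q(zeta_328)/Q)| = phi(328)
= 160

160


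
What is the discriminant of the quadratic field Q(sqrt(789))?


For K = Q(sqrt(d)) with d squarefree: disc(K) = d if d = 1 mod 4, and disc(K) = 4d if d = 2 or 3 mod 4.
Here d = 789, and d mod 4 = 1.
d = 1 mod 4 (O_K = Z[(1+sqrt(d))/2]), so disc(K) = d = 789

789


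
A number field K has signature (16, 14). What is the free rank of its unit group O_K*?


By Dirichlet's unit theorem:
rank = r1 + r2 - 1
= 16 + 14 - 1
= 29

29


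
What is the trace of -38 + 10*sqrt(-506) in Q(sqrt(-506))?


Tr(a + b*sqrt(d)) = (a + b*sqrt(d)) + (a - b*sqrt(d)) = 2a
= 2 * (-38)
= -76

-76


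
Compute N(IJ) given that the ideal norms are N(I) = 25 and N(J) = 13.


N(IJ) = N(I) * N(J)
= 25 * 13
= 325

325


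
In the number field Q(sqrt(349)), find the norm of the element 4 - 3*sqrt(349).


N(a + b*sqrt(d)) = a^2 - d*b^2
= (4)^2 - (349)*(-3)^2
= 16 - 3141
= -3125

-3125


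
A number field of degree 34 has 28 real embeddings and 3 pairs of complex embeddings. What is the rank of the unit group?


By Dirichlet's unit theorem:
rank = r1 + r2 - 1
= 28 + 3 - 1
= 30

30


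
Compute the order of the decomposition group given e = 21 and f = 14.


|D_P| = e * f
= 21 * 14
= 294

294


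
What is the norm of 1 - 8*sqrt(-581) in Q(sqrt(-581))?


N(a + b*sqrt(d)) = a^2 - d*b^2
= (1)^2 - (-581)*(-8)^2
= 1 + 37184
= 37185

37185


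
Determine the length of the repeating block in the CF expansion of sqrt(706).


Run the CF algorithm for sqrt(706).
a_0 = floor(sqrt(706)) = 26; set m_0=0, q_0=1.
Recurrence: m' = q*a - m,  q' = (d - m'^2)/q,  a' = floor((a_0 + m')/q').
  step 1: m=26, q=30, a=1
  step 2: m=4, q=23, a=1
  step 3: m=19, q=15, a=3
  step 4: m=26, q=2, a=26
  step 5: m=26, q=15, a=3
  step 6: m=19, q=23, a=1
  step 7: m=4, q=30, a=1
  step 8: m=26, q=1, a=52
a_8 = 2*a_0 = 52, so the period closes here.
sqrt(706) = [26; 1, 1, 3, 26, 3, 1, 1, 52]
Period length = 8

8


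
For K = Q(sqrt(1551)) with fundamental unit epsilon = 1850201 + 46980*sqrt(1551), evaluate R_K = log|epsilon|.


epsilon = 1850201 + 46980*sqrt(1551)
= 3.7004e+06
R = ln(3.7004e+06)
= 15.1240

15.1240


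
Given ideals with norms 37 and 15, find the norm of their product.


N(IJ) = N(I) * N(J)
= 37 * 15
= 555

555


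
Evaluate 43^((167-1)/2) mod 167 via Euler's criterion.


p = 167 is prime and the exponent is (p-1)/2 = 83, so by Euler's criterion 43^83 = (43/167) = +1 or -1 mod 167.
Compute by square-and-multiply:
  83 = 64 + 16 + 2 + 1 (binary 1010011)
  Repeated squaring mod 167: 43^1 = 43, 43^2 = 12, 43^4 = 144, 43^8 = 28, 43^16 = 116, 43^32 = 96, 43^64 = 31
  43^83 = 43^64 * 43^16 * 43^2 * 43^1 = 31 * 116 * 12 * 43 mod 167
    31 * 116 = 3596 = 89 mod 167
    89 * 12 = 1068 = 66 mod 167
    66 * 43 = 2838 = 166 mod 167
  43^83 = 166 mod 167
Result 166 = p - 1 = -1 mod 167: 43 is a quadratic non-residue mod 167. As a residue in [0, p-1] the value is 166.
43^83 mod 167 = 166

166


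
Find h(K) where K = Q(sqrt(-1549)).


K = Q(sqrt(-1549)). d mod 4 = 3, so D = disc(K) = 4d = -6196
h(K) equals the number of primitive reduced positive-definite forms (a, b, c) = a*x^2 + b*x*y + c*y^2 with b^2 - 4ac = D,
where reduced means |b| <= a <= c, with b >= 0 whenever |b| = a or a = c, and primitive means gcd(a, b, c) = 1.
Reduced forces 3a^2 <= |D| = 6196, so 1 <= a <= 45; b must have the parity of D, and c = (b^2 - D)/(4a) must be an integer >= a.
Enumerate a = 1..45, b in [-a, a]:
  a=1: (1, 0, 1549)  [1]
  a=2: (2, 2, 775)  [1]
  a=3..4: none
  a=5: (5, -2, 310), (5, 2, 310)  [2]
  a=6..9: none
  a=10: (10, -2, 155), (10, 2, 155)  [2]
  a=11..16: none
  a=17: (17, -14, 94), (17, 14, 94)  [2]
  a=18: none
  a=19: (19, -6, 82), (19, 6, 82)  [2]
  a=20..24: none
  a=25: (25, -2, 62), (25, 2, 62)  [2]
  a=26..30: none
  a=31: (31, -2, 50), (31, 2, 50)  [2]
  a=32..33: none
  a=34: (34, -14, 47), (34, 14, 47)  [2]
  a=35..37: none
  a=38: (38, -6, 41), (38, 6, 41)  [2]
  a=39..45: none
Total reduced forms: 1 + 1 + 2 + 2 + 2 + 2 + 2 + 2 + 2 + 2 = 18
h = 18

18


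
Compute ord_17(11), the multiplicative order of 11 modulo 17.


We want ord_17(11), the smallest k >= 1 with 11^k = 1 mod 17.
n = 17 = 17, phi(17) = 16; the order divides phi(n).
Divisors of 16: 1, 2, 4, 8, 16
Repeated squaring mod 17: 11^1 = 11, 11^2 = 2, 11^4 = 4, 11^8 = 16, 11^16 = 1
Test divisors in increasing order:
  k=1: 11^1 = 11 mod 17
  k=2: 11^2 = 2 mod 17
  k=4: 11^4 = 4 mod 17
  k=8: 11^8 = 16 mod 17
  k=16: 11^16 = 1 mod 17  <- first divisor giving 1
Order = 16

16


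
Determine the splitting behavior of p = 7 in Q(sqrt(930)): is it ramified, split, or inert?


K = Q(sqrt(930)). Since d mod 4 = 2, disc(K) = 3720.
Check p | disc: 3720 mod 7 = 3.
p does not divide disc. Compute Legendre symbol (d/p):
6^((7-1)/2) mod 7 = -1
(d/p) = -1, so p is inert: (p) stays prime with e=1, f=2, g=1.
Therefore p is inert.

inert


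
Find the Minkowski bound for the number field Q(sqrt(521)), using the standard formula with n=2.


d = 521, d mod 4 = 1, so disc(K) = d = 521; |disc(K)| = 521
Real quadratic field, so n = 2, s = r2 = 0, r1 = 2
M = (n!/n^n) * (4/pi)^s * sqrt(|disc(K)|) = (2!/2^2) * (4/pi)^0 * sqrt(521)
= 0.5 * 1.000000 * 22.825424
= 11.4127

11.4127


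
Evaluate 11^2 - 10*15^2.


x^2 - d*y^2
= 11^2 - 10*15^2
= 121 - 2250
= -2129

-2129


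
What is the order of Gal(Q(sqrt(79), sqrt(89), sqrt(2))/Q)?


The 3 square roots of distinct primes are multiplicatively independent over Q,
so [K:Q] = 2^3 and Gal(K/Q) is isomorphic to (Z/2Z)^3.
|Gal| = 2^3 = 8

8


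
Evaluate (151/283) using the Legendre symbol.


p = 283 is prime, so compute (151/283) with the reciprocity algorithm (Jacobi-symbol steps: pull out 2s via (2/n), flip via reciprocity, reduce):
  reciprocity: (151/283) -> -(283/151)
  reduce: (132/151)
  pull out 2: (2/151) = +1  (since 151 mod 8 = 7)
  pull out 2: (2/151) = +1  (since 151 mod 8 = 7)
  reciprocity: (33/151) -> +(151/33)
  reduce: (19/33)
  reciprocity: (19/33) -> +(33/19)
  reduce: (14/19)
  pull out 2: (2/19) = -1  (since 19 mod 8 = 3)
  reciprocity: (7/19) -> -(19/7)
  reduce: (5/7)
  reciprocity: (5/7) -> +(7/5)
  reduce: (2/5)
  pull out 2: (2/5) = -1  (since 5 mod 8 = 5)
  (1/5) = 1
Product of signs = 1
(151/283) = 1

1


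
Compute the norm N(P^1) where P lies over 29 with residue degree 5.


N(P^a) = p^(a*f)
= 29^(1*5)
= 29^5
= 20511149

20511149


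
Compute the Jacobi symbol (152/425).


Compute (152/425) via quadratic reciprocity:
  pull out 2: (2/425) = +1  (since 425 mod 8 = 1)
  pull out 2: (2/425) = +1  (since 425 mod 8 = 1)
  pull out 2: (2/425) = +1  (since 425 mod 8 = 1)
  reciprocity: (19/425) -> +(425/19)
  reduce: (7/19)
  reciprocity: (7/19) -> -(19/7)
  reduce: (5/7)
  reciprocity: (5/7) -> +(7/5)
  reduce: (2/5)
  pull out 2: (2/5) = -1  (since 5 mod 8 = 5)
  (1/5) = 1
Product of signs = 1

1


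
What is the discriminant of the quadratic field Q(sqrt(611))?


For K = Q(sqrt(d)) with d squarefree: disc(K) = d if d = 1 mod 4, and disc(K) = 4d if d = 2 or 3 mod 4.
Here d = 611, and d mod 4 = 3.
d = 3 mod 4, not 1 (O_K = Z[sqrt(d)]), so disc(K) = 4d = 4 * (611) = 2444

2444


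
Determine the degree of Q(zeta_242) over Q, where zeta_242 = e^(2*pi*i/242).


The degree equals Euler's totient phi(242).
242 = 2 * 11^2
phi(242) = 110

110


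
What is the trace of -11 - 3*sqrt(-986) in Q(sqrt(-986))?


Tr(a + b*sqrt(d)) = (a + b*sqrt(d)) + (a - b*sqrt(d)) = 2a
= 2 * (-11)
= -22

-22


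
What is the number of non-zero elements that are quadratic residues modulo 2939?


For prime p, the number of non-zero quadratic residues is (p-1)/2.
= (2939-1)/2
= 1469

1469


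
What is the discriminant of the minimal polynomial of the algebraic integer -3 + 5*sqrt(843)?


The element -3 + 5*sqrt(843) has minimal polynomial:
x^2 + 6*x - 21066
Discriminant = (6)^2 - 4*(-21066)
= 36 + 84264
= 84300

84300


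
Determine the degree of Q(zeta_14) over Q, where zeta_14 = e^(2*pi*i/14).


The degree equals Euler's totient phi(14).
14 = 2 * 7
phi(14) = 6

6


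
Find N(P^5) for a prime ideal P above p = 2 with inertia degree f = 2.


N(P^a) = p^(a*f)
= 2^(5*2)
= 2^10
= 1024

1024


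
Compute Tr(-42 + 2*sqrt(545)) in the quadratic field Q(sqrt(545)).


Tr(a + b*sqrt(d)) = (a + b*sqrt(d)) + (a - b*sqrt(d)) = 2a
= 2 * (-42)
= -84

-84


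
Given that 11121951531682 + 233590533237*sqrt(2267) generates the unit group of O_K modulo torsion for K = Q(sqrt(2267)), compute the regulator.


epsilon = 11121951531682 + 233590533237*sqrt(2267)
= 2.2244e+13
R = ln(2.2244e+13)
= 30.7331

30.7331


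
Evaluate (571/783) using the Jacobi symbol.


Compute (571/783) via quadratic reciprocity:
  reciprocity: (571/783) -> -(783/571)
  reduce: (212/571)
  pull out 2: (2/571) = -1  (since 571 mod 8 = 3)
  pull out 2: (2/571) = -1  (since 571 mod 8 = 3)
  reciprocity: (53/571) -> +(571/53)
  reduce: (41/53)
  reciprocity: (41/53) -> +(53/41)
  reduce: (12/41)
  pull out 2: (2/41) = +1  (since 41 mod 8 = 1)
  pull out 2: (2/41) = +1  (since 41 mod 8 = 1)
  reciprocity: (3/41) -> +(41/3)
  reduce: (2/3)
  pull out 2: (2/3) = -1  (since 3 mod 8 = 3)
  (1/3) = 1
Product of signs = 1

1


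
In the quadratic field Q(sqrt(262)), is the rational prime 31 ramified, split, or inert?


K = Q(sqrt(262)). Since d mod 4 = 2, disc(K) = 1048.
Check p | disc: 1048 mod 31 = 25.
p does not divide disc. Compute Legendre symbol (d/p):
14^((31-1)/2) mod 31 = 1
(d/p) = 1, so p splits: (p) = P*P' with e=1, f=1, g=2.
Therefore p is split.

split


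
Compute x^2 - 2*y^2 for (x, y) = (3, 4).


x^2 - d*y^2
= 3^2 - 2*4^2
= 9 - 32
= -23

-23


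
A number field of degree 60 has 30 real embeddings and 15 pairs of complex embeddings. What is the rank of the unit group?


By Dirichlet's unit theorem:
rank = r1 + r2 - 1
= 30 + 15 - 1
= 44

44


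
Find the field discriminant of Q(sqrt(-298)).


For K = Q(sqrt(d)) with d squarefree: disc(K) = d if d = 1 mod 4, and disc(K) = 4d if d = 2 or 3 mod 4.
Here d = -298, and d mod 4 = 2.
d = 2 mod 4, not 1 (O_K = Z[sqrt(d)]), so disc(K) = 4d = 4 * (-298) = -1192

-1192


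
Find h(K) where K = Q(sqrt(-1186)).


K = Q(sqrt(-1186)). d mod 4 = 2, so D = disc(K) = 4d = -4744
h(K) equals the number of primitive reduced positive-definite forms (a, b, c) = a*x^2 + b*x*y + c*y^2 with b^2 - 4ac = D,
where reduced means |b| <= a <= c, with b >= 0 whenever |b| = a or a = c, and primitive means gcd(a, b, c) = 1.
Reduced forces 3a^2 <= |D| = 4744, so 1 <= a <= 39; b must have the parity of D, and c = (b^2 - D)/(4a) must be an integer >= a.
Enumerate a = 1..39, b in [-a, a]:
  a=1: (1, 0, 1186)  [1]
  a=2: (2, 0, 593)  [1]
  a=3..4: none
  a=5: (5, -4, 238), (5, 4, 238)  [2]
  a=6: none
  a=7: (7, -4, 170), (7, 4, 170)  [2]
  a=8..9: none
  a=10: (10, -4, 119), (10, 4, 119)  [2]
  a=11..12: none
  a=13: (13, -12, 94), (13, 12, 94)  [2]
  a=14: (14, -4, 85), (14, 4, 85)  [2]
  a=15..16: none
  a=17: (17, -4, 70), (17, 4, 70)  [2]
  a=18: none
  a=19: (19, -14, 65), (19, 14, 65)  [2]
  a=20..24: none
  a=25: (25, -16, 50), (25, 16, 50)  [2]
  a=26: (26, -12, 47), (26, 12, 47)  [2]
  a=27..33: none
  a=34: (34, -4, 35), (34, 4, 35)  [2]
  a=35: (35, -24, 38), (35, 24, 38)  [2]
  a=36..39: none
Total reduced forms: 1 + 1 + 2 + 2 + 2 + 2 + 2 + 2 + 2 + 2 + 2 + 2 + 2 = 24
h = 24

24


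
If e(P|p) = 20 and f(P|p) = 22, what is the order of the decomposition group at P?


|D_P| = e * f
= 20 * 22
= 440

440


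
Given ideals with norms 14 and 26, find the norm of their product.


N(IJ) = N(I) * N(J)
= 14 * 26
= 364

364


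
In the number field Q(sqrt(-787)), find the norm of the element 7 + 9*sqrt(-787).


N(a + b*sqrt(d)) = a^2 - d*b^2
= (7)^2 - (-787)*(9)^2
= 49 + 63747
= 63796

63796


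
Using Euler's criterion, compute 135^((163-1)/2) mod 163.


p = 163 is prime and the exponent is (p-1)/2 = 81, so by Euler's criterion 135^81 = (135/163) = +1 or -1 mod 163.
Compute by square-and-multiply:
  81 = 64 + 16 + 1 (binary 1010001)
  Repeated squaring mod 163: 135^1 = 135, 135^2 = 132, 135^4 = 146, 135^8 = 126, 135^16 = 65, 135^32 = 150, 135^64 = 6
  135^81 = 135^64 * 135^16 * 135^1 = 6 * 65 * 135 mod 163
    6 * 65 = 390 = 64 mod 163
    64 * 135 = 8640 = 1 mod 163
  135^81 = 1 mod 163
Result 1: 135 is a quadratic residue mod 163.
135^81 mod 163 = 1

1


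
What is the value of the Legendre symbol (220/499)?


p = 499 is prime, so compute (220/499) with the reciprocity algorithm (Jacobi-symbol steps: pull out 2s via (2/n), flip via reciprocity, reduce):
  pull out 2: (2/499) = -1  (since 499 mod 8 = 3)
  pull out 2: (2/499) = -1  (since 499 mod 8 = 3)
  reciprocity: (55/499) -> -(499/55)
  reduce: (4/55)
  pull out 2: (2/55) = +1  (since 55 mod 8 = 7)
  pull out 2: (2/55) = +1  (since 55 mod 8 = 7)
  (1/55) = 1
Product of signs = -1
(220/499) = -1

-1


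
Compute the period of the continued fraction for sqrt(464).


Run the CF algorithm for sqrt(464).
a_0 = floor(sqrt(464)) = 21; set m_0=0, q_0=1.
Recurrence: m' = q*a - m,  q' = (d - m'^2)/q,  a' = floor((a_0 + m')/q').
  step 1: m=21, q=23, a=1
  step 2: m=2, q=20, a=1
  step 3: m=18, q=7, a=5
  step 4: m=17, q=25, a=1
  step 5: m=8, q=16, a=1
  step 6: m=8, q=25, a=1
  step 7: m=17, q=7, a=5
  step 8: m=18, q=20, a=1
  step 9: m=2, q=23, a=1
  step 10: m=21, q=1, a=42
a_10 = 2*a_0 = 42, so the period closes here.
sqrt(464) = [21; 1, 1, 5, 1, 1, 1, 5, 1, 1, 42]
Period length = 10

10


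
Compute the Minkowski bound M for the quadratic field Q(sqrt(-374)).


d = -374, d mod 4 = 2, so disc(K) = 4d = -1496; |disc(K)| = 1496
Imaginary quadratic field, so n = 2, s = r2 = 1, r1 = 0
M = (n!/n^n) * (4/pi)^s * sqrt(|disc(K)|) = (2!/2^2) * (4/pi)^1 * sqrt(1496)
= 0.5 * 1.273240 * 38.678159
= 24.6233

24.6233


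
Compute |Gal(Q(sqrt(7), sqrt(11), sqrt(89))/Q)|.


The 3 square roots of distinct primes are multiplicatively independent over Q,
so [K:Q] = 2^3 and Gal(K/Q) is isomorphic to (Z/2Z)^3.
|Gal| = 2^3 = 8

8


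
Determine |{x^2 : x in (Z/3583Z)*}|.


For prime p, the number of non-zero quadratic residues is (p-1)/2.
= (3583-1)/2
= 1791

1791


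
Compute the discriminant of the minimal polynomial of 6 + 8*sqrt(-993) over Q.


The element 6 + 8*sqrt(-993) has minimal polynomial:
x^2 - 12*x + 63588
Discriminant = (-12)^2 - 4*(63588)
= 144 - 254352
= -254208

-254208


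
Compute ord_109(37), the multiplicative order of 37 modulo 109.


We want ord_109(37), the smallest k >= 1 with 37^k = 1 mod 109.
n = 109 = 109, phi(109) = 108; the order divides phi(n).
Divisors of 108: 1, 2, 3, 4, 6, 9, 12, 18, 27, 36, 54, 108
Repeated squaring mod 109: 37^1 = 37, 37^2 = 61, 37^4 = 15, 37^8 = 7, 37^16 = 49, 37^32 = 3, 37^64 = 9
Test divisors in increasing order:
  k=1: 37^1 = 37 mod 109
  k=2: 37^2 = 61 mod 109
  k=3: 37^3 = 61 * 37 = 77 mod 109
  k=4: 37^4 = 15 mod 109
  k=6: 37^6 = 15 * 61 = 43 mod 109
  k=9: 37^9 = 7 * 37 = 41 mod 109
  k=12: 37^12 = 7 * 15 = 105 mod 109
  k=18: 37^18 = 49 * 61 = 46 mod 109
  k=27: 37^27 = 49 * 7 * 61 * 37 = 33 mod 109
  k=36: 37^36 = 3 * 15 = 45 mod 109
  k=54: 37^54 = 3 * 49 * 15 * 61 = 108 mod 109
  k=108: 37^108 = 9 * 3 * 7 * 15 = 1 mod 109  <- first divisor giving 1
Order = 108

108


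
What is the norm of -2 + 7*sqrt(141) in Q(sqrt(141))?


N(a + b*sqrt(d)) = a^2 - d*b^2
= (-2)^2 - (141)*(7)^2
= 4 - 6909
= -6905

-6905


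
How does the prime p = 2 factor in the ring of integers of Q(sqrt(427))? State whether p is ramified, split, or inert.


K = Q(sqrt(427)). Since d mod 4 = 3, disc(K) = 1708.
Check p | disc: 1708 mod 2 = 0.
p divides disc, so p ramifies: (p) = P^2 with e=2, f=1, g=1.
Therefore p is ramified.

ramified


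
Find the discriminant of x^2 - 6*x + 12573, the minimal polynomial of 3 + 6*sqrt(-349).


The element 3 + 6*sqrt(-349) has minimal polynomial:
x^2 - 6*x + 12573
Discriminant = (-6)^2 - 4*(12573)
= 36 - 50292
= -50256

-50256


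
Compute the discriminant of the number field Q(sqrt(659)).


For K = Q(sqrt(d)) with d squarefree: disc(K) = d if d = 1 mod 4, and disc(K) = 4d if d = 2 or 3 mod 4.
Here d = 659, and d mod 4 = 3.
d = 3 mod 4, not 1 (O_K = Z[sqrt(d)]), so disc(K) = 4d = 4 * (659) = 2636

2636


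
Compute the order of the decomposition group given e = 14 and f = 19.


|D_P| = e * f
= 14 * 19
= 266

266


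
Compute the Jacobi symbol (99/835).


Compute (99/835) via quadratic reciprocity:
  reciprocity: (99/835) -> -(835/99)
  reduce: (43/99)
  reciprocity: (43/99) -> -(99/43)
  reduce: (13/43)
  reciprocity: (13/43) -> +(43/13)
  reduce: (4/13)
  pull out 2: (2/13) = -1  (since 13 mod 8 = 5)
  pull out 2: (2/13) = -1  (since 13 mod 8 = 5)
  (1/13) = 1
Product of signs = 1

1


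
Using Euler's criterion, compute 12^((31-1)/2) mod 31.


p = 31 is prime and the exponent is (p-1)/2 = 15, so by Euler's criterion 12^15 = (12/31) = +1 or -1 mod 31.
Compute by square-and-multiply:
  15 = 8 + 4 + 2 + 1 (binary 1111)
  Repeated squaring mod 31: 12^1 = 12, 12^2 = 20, 12^4 = 28, 12^8 = 9
  12^15 = 12^8 * 12^4 * 12^2 * 12^1 = 9 * 28 * 20 * 12 mod 31
    9 * 28 = 252 = 4 mod 31
    4 * 20 = 80 = 18 mod 31
    18 * 12 = 216 = 30 mod 31
  12^15 = 30 mod 31
Result 30 = p - 1 = -1 mod 31: 12 is a quadratic non-residue mod 31. As a residue in [0, p-1] the value is 30.
12^15 mod 31 = 30

30


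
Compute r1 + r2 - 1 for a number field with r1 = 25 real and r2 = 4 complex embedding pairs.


By Dirichlet's unit theorem:
rank = r1 + r2 - 1
= 25 + 4 - 1
= 28

28


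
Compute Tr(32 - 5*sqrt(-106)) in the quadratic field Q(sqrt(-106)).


Tr(a + b*sqrt(d)) = (a + b*sqrt(d)) + (a - b*sqrt(d)) = 2a
= 2 * (32)
= 64

64


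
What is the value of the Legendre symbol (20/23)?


p = 23 is prime, so compute (20/23) with the reciprocity algorithm (Jacobi-symbol steps: pull out 2s via (2/n), flip via reciprocity, reduce):
  pull out 2: (2/23) = +1  (since 23 mod 8 = 7)
  pull out 2: (2/23) = +1  (since 23 mod 8 = 7)
  reciprocity: (5/23) -> +(23/5)
  reduce: (3/5)
  reciprocity: (3/5) -> +(5/3)
  reduce: (2/3)
  pull out 2: (2/3) = -1  (since 3 mod 8 = 3)
  (1/3) = 1
Product of signs = -1
(20/23) = -1

-1


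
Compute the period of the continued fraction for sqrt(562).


Run the CF algorithm for sqrt(562).
a_0 = floor(sqrt(562)) = 23; set m_0=0, q_0=1.
Recurrence: m' = q*a - m,  q' = (d - m'^2)/q,  a' = floor((a_0 + m')/q').
  step 1: m=23, q=33, a=1
  step 2: m=10, q=14, a=2
  step 3: m=18, q=17, a=2
  step 4: m=16, q=18, a=2
  step 5: m=20, q=9, a=4
  step 6: m=16, q=34, a=1
  step 7: m=18, q=7, a=5
  step 8: m=17, q=39, a=1
  step 9: m=22, q=2, a=22
  step 10: m=22, q=39, a=1
  step 11: m=17, q=7, a=5
  step 12: m=18, q=34, a=1
  step 13: m=16, q=9, a=4
  step 14: m=20, q=18, a=2
  step 15: m=16, q=17, a=2
  step 16: m=18, q=14, a=2
  step 17: m=10, q=33, a=1
  step 18: m=23, q=1, a=46
a_18 = 2*a_0 = 46, so the period closes here.
sqrt(562) = [23; 1, 2, 2, 2, 4, 1, 5, 1, 22, 1, 5, 1, 4, 2, 2, 2, 1, 46]
Period length = 18

18


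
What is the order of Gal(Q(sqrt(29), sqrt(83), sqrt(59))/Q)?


The 3 square roots of distinct primes are multiplicatively independent over Q,
so [K:Q] = 2^3 and Gal(K/Q) is isomorphic to (Z/2Z)^3.
|Gal| = 2^3 = 8

8


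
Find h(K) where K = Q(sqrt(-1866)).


K = Q(sqrt(-1866)). d mod 4 = 2, so D = disc(K) = 4d = -7464
h(K) equals the number of primitive reduced positive-definite forms (a, b, c) = a*x^2 + b*x*y + c*y^2 with b^2 - 4ac = D,
where reduced means |b| <= a <= c, with b >= 0 whenever |b| = a or a = c, and primitive means gcd(a, b, c) = 1.
Reduced forces 3a^2 <= |D| = 7464, so 1 <= a <= 49; b must have the parity of D, and c = (b^2 - D)/(4a) must be an integer >= a.
Enumerate a = 1..49, b in [-a, a]:
  a=1: (1, 0, 1866)  [1]
  a=2: (2, 0, 933)  [1]
  a=3: (3, 0, 622)  [1]
  a=4: none
  a=5: (5, -4, 374), (5, 4, 374)  [2]
  a=6: (6, 0, 311)  [1]
  a=7..9: none
  a=10: (10, -4, 187), (10, 4, 187)  [2]
  a=11: (11, -4, 170), (11, 4, 170)  [2]
  a=12..14: none
  a=15: (15, -6, 125), (15, 6, 125)  [2]
  a=16: none
  a=17: (17, -4, 110), (17, 4, 110)  [2]
  a=18..21: none
  a=22: (22, -4, 85), (22, 4, 85)  [2]
  a=23..24: none
  a=25: (25, -6, 75), (25, 6, 75)  [2]
  a=26..29: none
  a=30: (30, -24, 67), (30, 24, 67)  [2]
  a=31: (31, -10, 61), (31, 10, 61)  [2]
  a=32: none
  a=33: (33, -18, 59), (33, 18, 59)  [2]
  a=34: (34, -4, 55), (34, 4, 55)  [2]
  a=35..36: none
  a=37: (37, -26, 55), (37, 26, 55)  [2]
  a=38..40: none
  a=41: (41, -30, 51), (41, 30, 51)  [2]
  a=42..46: none
  a=47: (47, -44, 50), (47, 44, 50)  [2]
  a=48..49: none
Total reduced forms: 1 + 1 + 1 + 2 + 1 + 2 + 2 + 2 + 2 + 2 + 2 + 2 + 2 + 2 + 2 + 2 + 2 + 2 = 32
h = 32

32


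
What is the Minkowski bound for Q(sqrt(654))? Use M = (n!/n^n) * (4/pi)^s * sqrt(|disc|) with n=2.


d = 654, d mod 4 = 2, so disc(K) = 4d = 2616; |disc(K)| = 2616
Real quadratic field, so n = 2, s = r2 = 0, r1 = 2
M = (n!/n^n) * (4/pi)^s * sqrt(|disc(K)|) = (2!/2^2) * (4/pi)^0 * sqrt(2616)
= 0.5 * 1.000000 * 51.146847
= 25.5734

25.5734


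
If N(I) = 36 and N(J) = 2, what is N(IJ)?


N(IJ) = N(I) * N(J)
= 36 * 2
= 72

72


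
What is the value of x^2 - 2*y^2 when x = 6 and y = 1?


x^2 - d*y^2
= 6^2 - 2*1^2
= 36 - 2
= 34

34


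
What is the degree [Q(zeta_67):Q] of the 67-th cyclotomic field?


The degree equals Euler's totient phi(67).
67 = 67
phi(67) = 66

66


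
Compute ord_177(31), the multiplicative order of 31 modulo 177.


We want ord_177(31), the smallest k >= 1 with 31^k = 1 mod 177.
n = 177 = 3 * 59, phi(177) = 116; the order divides phi(n).
Divisors of 116: 1, 2, 4, 29, 58, 116
Repeated squaring mod 177: 31^1 = 31, 31^2 = 76, 31^4 = 112, 31^8 = 154, 31^16 = 175, 31^32 = 4, 31^64 = 16
Test divisors in increasing order:
  k=1: 31^1 = 31 mod 177
  k=2: 31^2 = 76 mod 177
  k=4: 31^4 = 112 mod 177
  k=29: 31^29 = 175 * 154 * 112 * 31 = 58 mod 177
  k=58: 31^58 = 4 * 175 * 154 * 76 = 1 mod 177  <- first divisor giving 1
Order = 58

58


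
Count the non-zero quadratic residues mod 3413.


For prime p, the number of non-zero quadratic residues is (p-1)/2.
= (3413-1)/2
= 1706

1706


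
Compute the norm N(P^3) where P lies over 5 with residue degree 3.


N(P^a) = p^(a*f)
= 5^(3*3)
= 5^9
= 1953125

1953125


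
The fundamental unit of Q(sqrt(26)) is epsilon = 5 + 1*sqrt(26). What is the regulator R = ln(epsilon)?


epsilon = 5 + 1*sqrt(26)
= 10.0990
R = ln(10.0990)
= 2.3124

2.3124


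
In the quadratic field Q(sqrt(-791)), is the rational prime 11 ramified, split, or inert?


K = Q(sqrt(-791)). Since d mod 4 = 1, disc(K) = -791.
Check p | disc: -791 mod 11 = 1.
p does not divide disc. Compute Legendre symbol (d/p):
1^((11-1)/2) mod 11 = 1
(d/p) = 1, so p splits: (p) = P*P' with e=1, f=1, g=2.
Therefore p is split.

split


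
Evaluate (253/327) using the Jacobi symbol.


Compute (253/327) via quadratic reciprocity:
  reciprocity: (253/327) -> +(327/253)
  reduce: (74/253)
  pull out 2: (2/253) = -1  (since 253 mod 8 = 5)
  reciprocity: (37/253) -> +(253/37)
  reduce: (31/37)
  reciprocity: (31/37) -> +(37/31)
  reduce: (6/31)
  pull out 2: (2/31) = +1  (since 31 mod 8 = 7)
  reciprocity: (3/31) -> -(31/3)
  reduce: (1/3)
  (1/3) = 1
Product of signs = 1

1


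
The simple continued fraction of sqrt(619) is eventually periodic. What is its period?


Run the CF algorithm for sqrt(619).
a_0 = floor(sqrt(619)) = 24; set m_0=0, q_0=1.
Recurrence: m' = q*a - m,  q' = (d - m'^2)/q,  a' = floor((a_0 + m')/q').
  step 1: m=24, q=43, a=1
  step 2: m=19, q=6, a=7
  step 3: m=23, q=15, a=3
  step 4: m=22, q=9, a=5
  step 5: m=23, q=10, a=4
  step 6: m=17, q=33, a=1
  step 7: m=16, q=11, a=3
  step 8: m=17, q=30, a=1
  step 9: m=13, q=15, a=2
  step 10: m=17, q=22, a=1
  step 11: m=5, q=27, a=1
  step 12: m=22, q=5, a=9
  step 13: m=23, q=18, a=2
  step 14: m=13, q=25, a=1
  step 15: m=12, q=19, a=1
  step 16: m=7, q=30, a=1
  step 17: m=23, q=3, a=15
  step 18: m=22, q=45, a=1
  step 19: m=23, q=2, a=23
  step 20: m=23, q=45, a=1
  step 21: m=22, q=3, a=15
  step 22: m=23, q=30, a=1
  step 23: m=7, q=19, a=1
  step 24: m=12, q=25, a=1
  step 25: m=13, q=18, a=2
  step 26: m=23, q=5, a=9
  step 27: m=22, q=27, a=1
  step 28: m=5, q=22, a=1
  step 29: m=17, q=15, a=2
  step 30: m=13, q=30, a=1
  step 31: m=17, q=11, a=3
  step 32: m=16, q=33, a=1
  step 33: m=17, q=10, a=4
  step 34: m=23, q=9, a=5
  step 35: m=22, q=15, a=3
  step 36: m=23, q=6, a=7
  step 37: m=19, q=43, a=1
  step 38: m=24, q=1, a=48
a_38 = 2*a_0 = 48, so the period closes here.
sqrt(619) = [24; 1, 7, 3, 5, 4, 1, 3, 1, 2, 1, 1, 9, 2, 1, 1, 1, 15, 1, 23, 1, 15, 1, 1, 1, 2, 9, 1, 1, 2, 1, 3, 1, 4, 5, 3, 7, 1, 48]
Period length = 38

38


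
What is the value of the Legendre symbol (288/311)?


p = 311 is prime, so compute (288/311) with the reciprocity algorithm (Jacobi-symbol steps: pull out 2s via (2/n), flip via reciprocity, reduce):
  pull out 2: (2/311) = +1  (since 311 mod 8 = 7)
  pull out 2: (2/311) = +1  (since 311 mod 8 = 7)
  pull out 2: (2/311) = +1  (since 311 mod 8 = 7)
  pull out 2: (2/311) = +1  (since 311 mod 8 = 7)
  pull out 2: (2/311) = +1  (since 311 mod 8 = 7)
  reciprocity: (9/311) -> +(311/9)
  reduce: (5/9)
  reciprocity: (5/9) -> +(9/5)
  reduce: (4/5)
  pull out 2: (2/5) = -1  (since 5 mod 8 = 5)
  pull out 2: (2/5) = -1  (since 5 mod 8 = 5)
  (1/5) = 1
Product of signs = 1
(288/311) = 1

1


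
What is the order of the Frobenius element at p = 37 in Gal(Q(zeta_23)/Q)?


The Frobenius at p in Gal(Q(zeta_n)/Q) = (Z/nZ)* is the class of p, so its order is ord_23(37), the smallest k >= 1 with 37^k = 1 mod 23.
n = 23 = 23, phi(23) = 22; the order divides phi(n).
Divisors of 22: 1, 2, 11, 22
Repeated squaring mod 23: 37^1 = 14, 37^2 = 12, 37^4 = 6, 37^8 = 13, 37^16 = 8
Test divisors in increasing order:
  k=1: 37^1 = 14 mod 23
  k=2: 37^2 = 12 mod 23
  k=11: 37^11 = 13 * 12 * 14 = 22 mod 23
  k=22: 37^22 = 8 * 6 * 12 = 1 mod 23  <- first divisor giving 1
Order = 22

22


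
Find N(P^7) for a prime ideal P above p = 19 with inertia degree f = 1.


N(P^a) = p^(a*f)
= 19^(7*1)
= 19^7
= 893871739

893871739


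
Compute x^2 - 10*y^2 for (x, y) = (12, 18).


x^2 - d*y^2
= 12^2 - 10*18^2
= 144 - 3240
= -3096

-3096


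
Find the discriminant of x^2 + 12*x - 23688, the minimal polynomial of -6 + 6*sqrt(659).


The element -6 + 6*sqrt(659) has minimal polynomial:
x^2 + 12*x - 23688
Discriminant = (12)^2 - 4*(-23688)
= 144 + 94752
= 94896

94896


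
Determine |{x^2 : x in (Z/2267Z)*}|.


For prime p, the number of non-zero quadratic residues is (p-1)/2.
= (2267-1)/2
= 1133

1133


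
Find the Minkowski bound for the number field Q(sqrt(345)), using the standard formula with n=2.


d = 345, d mod 4 = 1, so disc(K) = d = 345; |disc(K)| = 345
Real quadratic field, so n = 2, s = r2 = 0, r1 = 2
M = (n!/n^n) * (4/pi)^s * sqrt(|disc(K)|) = (2!/2^2) * (4/pi)^0 * sqrt(345)
= 0.5 * 1.000000 * 18.574176
= 9.2871

9.2871


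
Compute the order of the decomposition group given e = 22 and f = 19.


|D_P| = e * f
= 22 * 19
= 418

418


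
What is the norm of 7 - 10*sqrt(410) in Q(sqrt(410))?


N(a + b*sqrt(d)) = a^2 - d*b^2
= (7)^2 - (410)*(-10)^2
= 49 - 41000
= -40951

-40951


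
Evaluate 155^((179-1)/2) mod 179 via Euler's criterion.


p = 179 is prime and the exponent is (p-1)/2 = 89, so by Euler's criterion 155^89 = (155/179) = +1 or -1 mod 179.
Compute by square-and-multiply:
  89 = 64 + 16 + 8 + 1 (binary 1011001)
  Repeated squaring mod 179: 155^1 = 155, 155^2 = 39, 155^4 = 89, 155^8 = 45, 155^16 = 56, 155^32 = 93, 155^64 = 57
  155^89 = 155^64 * 155^16 * 155^8 * 155^1 = 57 * 56 * 45 * 155 mod 179
    57 * 56 = 3192 = 149 mod 179
    149 * 45 = 6705 = 82 mod 179
    82 * 155 = 12710 = 1 mod 179
  155^89 = 1 mod 179
Result 1: 155 is a quadratic residue mod 179.
155^89 mod 179 = 1

1


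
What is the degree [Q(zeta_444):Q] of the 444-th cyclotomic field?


The degree equals Euler's totient phi(444).
444 = 2^2 * 3 * 37
phi(444) = 144

144


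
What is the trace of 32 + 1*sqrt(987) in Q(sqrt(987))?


Tr(a + b*sqrt(d)) = (a + b*sqrt(d)) + (a - b*sqrt(d)) = 2a
= 2 * (32)
= 64

64


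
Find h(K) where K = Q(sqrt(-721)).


K = Q(sqrt(-721)). d mod 4 = 3, so D = disc(K) = 4d = -2884
h(K) equals the number of primitive reduced positive-definite forms (a, b, c) = a*x^2 + b*x*y + c*y^2 with b^2 - 4ac = D,
where reduced means |b| <= a <= c, with b >= 0 whenever |b| = a or a = c, and primitive means gcd(a, b, c) = 1.
Reduced forces 3a^2 <= |D| = 2884, so 1 <= a <= 31; b must have the parity of D, and c = (b^2 - D)/(4a) must be an integer >= a.
Enumerate a = 1..31, b in [-a, a]:
  a=1: (1, 0, 721)  [1]
  a=2: (2, 2, 361)  [1]
  a=3..4: none
  a=5: (5, -4, 145), (5, 4, 145)  [2]
  a=6: none
  a=7: (7, 0, 103)  [1]
  a=8..9: none
  a=10: (10, -6, 73), (10, 6, 73)  [2]
  a=11: (11, -8, 67), (11, 8, 67)  [2]
  a=12..13: none
  a=14: (14, 14, 55)  [1]
  a=15..18: none
  a=19: (19, -2, 38), (19, 2, 38)  [2]
  a=20..21: none
  a=22: (22, -14, 35), (22, 14, 35)  [2]
  a=23..24: none
  a=25: (25, -4, 29), (25, 4, 29)  [2]
  a=26..31: none
Total reduced forms: 1 + 1 + 2 + 1 + 2 + 2 + 1 + 2 + 2 + 2 = 16
h = 16

16


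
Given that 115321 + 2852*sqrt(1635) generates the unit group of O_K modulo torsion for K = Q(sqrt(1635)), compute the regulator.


epsilon = 115321 + 2852*sqrt(1635)
= 230642.0000
R = ln(230642.0000)
= 12.3486

12.3486


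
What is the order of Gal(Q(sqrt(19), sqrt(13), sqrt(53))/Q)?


The 3 square roots of distinct primes are multiplicatively independent over Q,
so [K:Q] = 2^3 and Gal(K/Q) is isomorphic to (Z/2Z)^3.
|Gal| = 2^3 = 8

8


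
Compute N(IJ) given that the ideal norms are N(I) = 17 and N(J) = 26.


N(IJ) = N(I) * N(J)
= 17 * 26
= 442

442


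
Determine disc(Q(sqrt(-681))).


For K = Q(sqrt(d)) with d squarefree: disc(K) = d if d = 1 mod 4, and disc(K) = 4d if d = 2 or 3 mod 4.
Here d = -681, and d mod 4 = 3.
d = 3 mod 4, not 1 (O_K = Z[sqrt(d)]), so disc(K) = 4d = 4 * (-681) = -2724

-2724


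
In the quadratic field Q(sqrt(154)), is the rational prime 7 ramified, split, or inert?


K = Q(sqrt(154)). Since d mod 4 = 2, disc(K) = 616.
Check p | disc: 616 mod 7 = 0.
p divides disc, so p ramifies: (p) = P^2 with e=2, f=1, g=1.
Therefore p is ramified.

ramified


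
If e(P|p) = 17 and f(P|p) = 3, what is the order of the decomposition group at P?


|D_P| = e * f
= 17 * 3
= 51

51


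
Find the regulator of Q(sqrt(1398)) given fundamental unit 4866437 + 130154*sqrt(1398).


epsilon = 4866437 + 130154*sqrt(1398)
= 9.7329e+06
R = ln(9.7329e+06)
= 16.0910

16.0910


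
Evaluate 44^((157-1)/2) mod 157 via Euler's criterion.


p = 157 is prime and the exponent is (p-1)/2 = 78, so by Euler's criterion 44^78 = (44/157) = +1 or -1 mod 157.
Compute by square-and-multiply:
  78 = 64 + 8 + 4 + 2 (binary 1001110)
  Repeated squaring mod 157: 44^1 = 44, 44^2 = 52, 44^4 = 35, 44^8 = 126, 44^16 = 19, 44^32 = 47, 44^64 = 11
  44^78 = 44^64 * 44^8 * 44^4 * 44^2 = 11 * 126 * 35 * 52 mod 157
    11 * 126 = 1386 = 130 mod 157
    130 * 35 = 4550 = 154 mod 157
    154 * 52 = 8008 = 1 mod 157
  44^78 = 1 mod 157
Result 1: 44 is a quadratic residue mod 157.
44^78 mod 157 = 1

1


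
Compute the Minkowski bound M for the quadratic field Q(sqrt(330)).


d = 330, d mod 4 = 2, so disc(K) = 4d = 1320; |disc(K)| = 1320
Real quadratic field, so n = 2, s = r2 = 0, r1 = 2
M = (n!/n^n) * (4/pi)^s * sqrt(|disc(K)|) = (2!/2^2) * (4/pi)^0 * sqrt(1320)
= 0.5 * 1.000000 * 36.331804
= 18.1659

18.1659


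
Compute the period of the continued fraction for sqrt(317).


Run the CF algorithm for sqrt(317).
a_0 = floor(sqrt(317)) = 17; set m_0=0, q_0=1.
Recurrence: m' = q*a - m,  q' = (d - m'^2)/q,  a' = floor((a_0 + m')/q').
  step 1: m=17, q=28, a=1
  step 2: m=11, q=7, a=4
  step 3: m=17, q=4, a=8
  step 4: m=15, q=23, a=1
  step 5: m=8, q=11, a=2
  step 6: m=14, q=11, a=2
  step 7: m=8, q=23, a=1
  step 8: m=15, q=4, a=8
  step 9: m=17, q=7, a=4
  step 10: m=11, q=28, a=1
  step 11: m=17, q=1, a=34
a_11 = 2*a_0 = 34, so the period closes here.
sqrt(317) = [17; 1, 4, 8, 1, 2, 2, 1, 8, 4, 1, 34]
Period length = 11

11


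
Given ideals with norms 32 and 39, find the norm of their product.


N(IJ) = N(I) * N(J)
= 32 * 39
= 1248

1248


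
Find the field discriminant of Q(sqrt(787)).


For K = Q(sqrt(d)) with d squarefree: disc(K) = d if d = 1 mod 4, and disc(K) = 4d if d = 2 or 3 mod 4.
Here d = 787, and d mod 4 = 3.
d = 3 mod 4, not 1 (O_K = Z[sqrt(d)]), so disc(K) = 4d = 4 * (787) = 3148

3148


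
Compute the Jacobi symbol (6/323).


Compute (6/323) via quadratic reciprocity:
  pull out 2: (2/323) = -1  (since 323 mod 8 = 3)
  reciprocity: (3/323) -> -(323/3)
  reduce: (2/3)
  pull out 2: (2/3) = -1  (since 3 mod 8 = 3)
  (1/3) = 1
Product of signs = -1

-1


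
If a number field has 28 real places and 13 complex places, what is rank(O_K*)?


By Dirichlet's unit theorem:
rank = r1 + r2 - 1
= 28 + 13 - 1
= 40

40


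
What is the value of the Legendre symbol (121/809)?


p = 809 is prime, so compute (121/809) with the reciprocity algorithm (Jacobi-symbol steps: pull out 2s via (2/n), flip via reciprocity, reduce):
  reciprocity: (121/809) -> +(809/121)
  reduce: (83/121)
  reciprocity: (83/121) -> +(121/83)
  reduce: (38/83)
  pull out 2: (2/83) = -1  (since 83 mod 8 = 3)
  reciprocity: (19/83) -> -(83/19)
  reduce: (7/19)
  reciprocity: (7/19) -> -(19/7)
  reduce: (5/7)
  reciprocity: (5/7) -> +(7/5)
  reduce: (2/5)
  pull out 2: (2/5) = -1  (since 5 mod 8 = 5)
  (1/5) = 1
Product of signs = 1
(121/809) = 1

1


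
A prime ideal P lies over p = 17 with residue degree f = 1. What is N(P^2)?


N(P^a) = p^(a*f)
= 17^(2*1)
= 17^2
= 289

289


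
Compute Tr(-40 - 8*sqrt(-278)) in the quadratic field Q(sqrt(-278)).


Tr(a + b*sqrt(d)) = (a + b*sqrt(d)) + (a - b*sqrt(d)) = 2a
= 2 * (-40)
= -80

-80


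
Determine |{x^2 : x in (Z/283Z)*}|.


For prime p, the number of non-zero quadratic residues is (p-1)/2.
= (283-1)/2
= 141

141


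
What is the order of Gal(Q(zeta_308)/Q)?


|Gal(Q(zeta_308)/Q)| = phi(308)
= 120

120


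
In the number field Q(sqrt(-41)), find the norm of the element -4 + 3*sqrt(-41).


N(a + b*sqrt(d)) = a^2 - d*b^2
= (-4)^2 - (-41)*(3)^2
= 16 + 369
= 385

385


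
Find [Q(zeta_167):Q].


The degree equals Euler's totient phi(167).
167 = 167
phi(167) = 166

166


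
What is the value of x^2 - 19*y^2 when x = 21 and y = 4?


x^2 - d*y^2
= 21^2 - 19*4^2
= 441 - 304
= 137

137


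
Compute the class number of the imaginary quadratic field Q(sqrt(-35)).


K = Q(sqrt(-35)). d mod 4 = 1, so D = disc(K) = d = -35
h(K) equals the number of primitive reduced positive-definite forms (a, b, c) = a*x^2 + b*x*y + c*y^2 with b^2 - 4ac = D,
where reduced means |b| <= a <= c, with b >= 0 whenever |b| = a or a = c, and primitive means gcd(a, b, c) = 1.
Reduced forces 3a^2 <= |D| = 35, so 1 <= a <= 3; b must have the parity of D, and c = (b^2 - D)/(4a) must be an integer >= a.
Enumerate a = 1..3, b in [-a, a]:
  a=1: (1, 1, 9)  [1]
  a=2: none
  a=3: (3, 1, 3)  [1]
Total reduced forms: 1 + 1 = 2
h = 2

2
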